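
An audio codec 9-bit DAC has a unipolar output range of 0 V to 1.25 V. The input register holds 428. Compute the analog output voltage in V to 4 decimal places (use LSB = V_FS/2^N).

LSB = 1.25 V / 2^9 = 2.441 mV.
V_out = 0 + 428 × 0.00244141 V = 1.04492 V.

1.0449 V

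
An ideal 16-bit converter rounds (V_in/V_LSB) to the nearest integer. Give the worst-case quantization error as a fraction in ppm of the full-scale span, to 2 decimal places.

Rounding → worst-case error = ½ LSB = V_FS/2^17, so 1e+06/131072 = 7.62939 ppm of full scale.

7.63 ppm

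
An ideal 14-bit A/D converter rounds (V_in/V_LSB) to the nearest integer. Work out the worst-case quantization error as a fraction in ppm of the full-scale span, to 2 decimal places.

Rounding → worst-case error = ½ LSB = V_FS/2^15, so 1e+06/32768 = 30.5176 ppm of full scale.

30.52 ppm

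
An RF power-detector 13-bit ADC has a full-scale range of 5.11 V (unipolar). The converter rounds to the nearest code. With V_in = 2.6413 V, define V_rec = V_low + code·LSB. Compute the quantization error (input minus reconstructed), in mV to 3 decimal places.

LSB = 5.11/2^13 = 0.624 mV.
Scaled input = 4234.3502 LSBs, so code = 4234.
Reconstructed: 2.6410815 V.
Error = 2.6413 − 2.6410815 = 0.000218457 V = 0.218 mV.

0.218 mV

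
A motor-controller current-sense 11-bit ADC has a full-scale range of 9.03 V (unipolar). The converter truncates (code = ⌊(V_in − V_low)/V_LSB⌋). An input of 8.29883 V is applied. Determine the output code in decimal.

Full-scale span = 9.03 V; LSB = 9.03/2^11 = 4.409 mV.
(8.29883 − 0) / 0.00440918 = 1882.171 LSBs.
Floor → code 1882.

code 1882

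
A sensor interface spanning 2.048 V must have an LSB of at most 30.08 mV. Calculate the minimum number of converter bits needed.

Number of steps required ≥ 2.048 V / 30.08 mV = 68.09.
Need 2^N ≥ 68.09; 2^6 = 64, 2^7 = 128.
Minimum N = 7.

7 bits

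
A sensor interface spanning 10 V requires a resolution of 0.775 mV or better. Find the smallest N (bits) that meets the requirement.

14 bits

Number of steps required ≥ 10 V / 0.775 mV = 12903.23.
Need 2^N ≥ 12903.23; 2^13 = 8192, 2^14 = 16384.
Minimum N = 14.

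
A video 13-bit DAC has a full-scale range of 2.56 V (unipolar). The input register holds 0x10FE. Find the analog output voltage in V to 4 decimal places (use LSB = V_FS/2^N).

1.3594 V

LSB = 2.56 V / 2^13 = 312.50 µV.
Code 0x10FE = 4350 decimal.
V_out = 0 + 4350 × 0.0003125 V = 1.35938 V.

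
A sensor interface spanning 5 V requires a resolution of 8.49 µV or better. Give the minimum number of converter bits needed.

Number of steps required ≥ 5 V / 8.49 µV = 588928.15.
Need 2^N ≥ 588928.15; 2^19 = 524288, 2^20 = 1048576.
Minimum N = 20.

20 bits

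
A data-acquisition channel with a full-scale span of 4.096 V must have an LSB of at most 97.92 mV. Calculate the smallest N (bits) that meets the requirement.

Number of steps required ≥ 4.096 V / 97.92 mV = 41.83.
Need 2^N ≥ 41.83; 2^5 = 32, 2^6 = 64.
Minimum N = 6.

6 bits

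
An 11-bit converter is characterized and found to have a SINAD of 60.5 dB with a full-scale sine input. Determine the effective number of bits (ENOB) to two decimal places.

ENOB = (SINAD − 1.76) / 6.02 = (60.5 − 1.76)/6.02 = 9.757.

9.76 bits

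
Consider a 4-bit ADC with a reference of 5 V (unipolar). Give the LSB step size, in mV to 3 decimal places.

Full-scale span = 5 V.
LSB = 5 / 2^4 = 5 / 16 = 0.3125 V = 312.500 mV.

312.500 mV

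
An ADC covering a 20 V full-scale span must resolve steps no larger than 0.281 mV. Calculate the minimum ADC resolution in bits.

17 bits

Number of steps required ≥ 20 V / 0.281 mV = 71174.38.
Need 2^N ≥ 71174.38; 2^16 = 65536, 2^17 = 131072.
Minimum N = 17.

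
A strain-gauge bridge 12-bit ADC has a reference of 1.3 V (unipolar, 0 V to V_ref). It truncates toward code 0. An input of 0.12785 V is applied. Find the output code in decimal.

With 4096 levels over 1.3 V, one step is 317.38 µV.
Input sits at 402.826 steps above V_low.
Floor → code 402.

code 402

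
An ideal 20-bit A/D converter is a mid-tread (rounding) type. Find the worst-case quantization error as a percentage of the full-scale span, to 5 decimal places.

0.00005 %

Rounding → worst-case error = ½ LSB = V_FS/2^21, so 100/2097152 = 4.76837e-05 % of full scale.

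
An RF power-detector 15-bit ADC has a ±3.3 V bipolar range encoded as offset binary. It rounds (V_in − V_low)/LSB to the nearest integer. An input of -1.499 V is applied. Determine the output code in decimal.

With 32768 levels over 6.6 V, one step is 201.42 µV.
Input sits at 8941.692 steps above V_low.
Round → code 8942.

code 8942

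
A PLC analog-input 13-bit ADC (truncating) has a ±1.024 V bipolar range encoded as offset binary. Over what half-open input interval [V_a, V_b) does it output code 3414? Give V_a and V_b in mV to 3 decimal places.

[-170.500 mV, -170.250 mV)

LSB = 2.048/2^13 = 250.00 µV.
V_a = V_low + 3414·LSB = -0.1705 V; V_b = V_low + 3415·LSB = -0.17025 V.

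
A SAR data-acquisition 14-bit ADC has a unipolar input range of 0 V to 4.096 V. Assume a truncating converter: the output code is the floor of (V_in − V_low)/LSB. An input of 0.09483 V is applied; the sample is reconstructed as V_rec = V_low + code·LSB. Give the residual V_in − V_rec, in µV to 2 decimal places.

80.00 µV

LSB = 4.096/2^14 = 250.00 µV.
(V_in − V_low)/LSB = (0.09483 − 0)/0.00025 = 379.3200 → code 379 (floor).
V_rec = 0 + 379·0.00025 = 0.09475 V.
Difference: 8e-05 V → 80.00 µV.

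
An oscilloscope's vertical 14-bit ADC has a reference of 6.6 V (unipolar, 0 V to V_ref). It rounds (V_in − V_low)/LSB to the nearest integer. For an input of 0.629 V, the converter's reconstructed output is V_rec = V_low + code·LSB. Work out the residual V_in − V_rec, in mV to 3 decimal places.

0.179 mV

One LSB is 6.6 V / 16384 = 402.83 µV.
Scaled input = 1561.4448 LSBs, so code = 1561.
Code 1561 maps back to 0 + 1561×0.000402832 V = 0.6288208 V.
V_in − V_rec = 0.000179199 V = 0.179 mV.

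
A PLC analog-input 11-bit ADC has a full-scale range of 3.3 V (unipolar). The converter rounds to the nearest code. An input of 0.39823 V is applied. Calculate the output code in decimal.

With 2048 levels over 3.3 V, one step is 1.611 mV.
Input sits at 247.144 steps above V_low.
So the output code is 247.

code 247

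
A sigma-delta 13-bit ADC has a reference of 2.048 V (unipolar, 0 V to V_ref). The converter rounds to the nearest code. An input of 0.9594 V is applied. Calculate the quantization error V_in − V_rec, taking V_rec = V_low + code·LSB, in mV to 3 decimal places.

-0.100 mV

One LSB is 2.048 V / 8192 = 250.00 µV.
(0.9594 − 0)/0.00025 = 3837.6000; round gives code 3838.
V_rec = 0 + 3838·0.00025 = 0.9595 V.
Error = 0.9594 − 0.9595 = -0.0001 V = -0.100 mV.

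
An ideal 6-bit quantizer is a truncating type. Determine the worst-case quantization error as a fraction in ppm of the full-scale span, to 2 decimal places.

Truncating → worst-case error = 1 LSB = V_FS/2^6, so 1e+06/64 = 15625 ppm of full scale.

15625.00 ppm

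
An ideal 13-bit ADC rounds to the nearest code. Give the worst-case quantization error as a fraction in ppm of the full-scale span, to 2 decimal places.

61.04 ppm

Rounding → worst-case error = ½ LSB = V_FS/2^14, so 1e+06/16384 = 61.0352 ppm of full scale.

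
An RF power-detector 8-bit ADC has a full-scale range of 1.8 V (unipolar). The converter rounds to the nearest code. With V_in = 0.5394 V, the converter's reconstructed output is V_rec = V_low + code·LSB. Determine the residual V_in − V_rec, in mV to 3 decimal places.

Step size: 1.8 V ÷ 2^8 = 7.031 mV.
Scaled input = 76.7147 LSBs, so code = 77.
Code 77 maps back to 0 + 77×0.00703125 V = 0.54140625 V.
Difference: -0.00200625 V → -2.006 mV.

-2.006 mV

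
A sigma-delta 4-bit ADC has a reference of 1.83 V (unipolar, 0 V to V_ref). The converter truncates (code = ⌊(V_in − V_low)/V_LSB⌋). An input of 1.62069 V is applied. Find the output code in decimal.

Full-scale span = 1.83 V; LSB = 1.83/2^4 = 114.375 mV.
(V_in − V_low)/LSB = (1.62069 − 0) / 0.114375 = 14.170.
⌊·⌋(14.170) = 14.

code 14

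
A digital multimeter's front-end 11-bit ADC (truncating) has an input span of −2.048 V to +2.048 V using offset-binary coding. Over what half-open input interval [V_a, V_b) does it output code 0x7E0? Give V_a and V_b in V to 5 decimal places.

LSB = 4.096/2^11 = 2.000 mV.
Code 0x7E0 = 2016 decimal.
V_a = V_low + 2016·LSB = 1.984 V; V_b = V_low + 2017·LSB = 1.986 V.

[1.98400 V, 1.98600 V)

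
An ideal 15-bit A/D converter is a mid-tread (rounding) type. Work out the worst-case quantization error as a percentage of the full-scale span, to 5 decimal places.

0.00153 %

Rounding → worst-case error = ½ LSB = V_FS/2^16, so 100/65536 = 0.00152588 % of full scale.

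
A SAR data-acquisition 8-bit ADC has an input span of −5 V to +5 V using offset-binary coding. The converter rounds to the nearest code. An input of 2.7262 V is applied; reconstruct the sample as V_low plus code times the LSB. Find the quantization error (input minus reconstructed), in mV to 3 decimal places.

One LSB is 10 V / 256 = 39.062 mV.
(V_in − V_low)/LSB = (2.7262 − (−5))/0.0390625 = 197.7907 → code 198 (round).
Reconstructed: 2.734375 V.
Difference: -0.008175 V → -8.175 mV.

-8.175 mV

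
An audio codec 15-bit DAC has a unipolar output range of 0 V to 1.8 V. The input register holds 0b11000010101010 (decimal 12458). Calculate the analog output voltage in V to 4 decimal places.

0.6843 V

LSB = 1.8 V / 2^15 = 54.93 µV.
Code 0b11000010101010 = 12458 decimal.
V_out = 0 + 12458 × 5.49316e-05 V = 0.684338 V.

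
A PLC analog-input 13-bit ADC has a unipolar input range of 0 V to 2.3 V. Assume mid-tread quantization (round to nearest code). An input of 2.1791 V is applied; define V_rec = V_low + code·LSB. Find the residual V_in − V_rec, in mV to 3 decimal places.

0.108 mV

Step size: 2.3 V ÷ 2^13 = 280.76 µV.
(V_in − V_low)/LSB = (2.1791 − 0)/0.000280762 = 7761.3857 → code 7761 (round).
Code 7761 maps back to 0 + 7761×0.000280762 V = 2.1789917 V.
Difference: 0.000108301 V → 0.108 mV.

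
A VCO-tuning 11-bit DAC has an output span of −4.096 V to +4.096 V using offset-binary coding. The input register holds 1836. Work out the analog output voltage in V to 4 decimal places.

LSB = 8.192 V / 2^11 = 4.000 mV.
V_out = (−4.096) + 1836 × 0.004 V = 3.248 V.

3.2480 V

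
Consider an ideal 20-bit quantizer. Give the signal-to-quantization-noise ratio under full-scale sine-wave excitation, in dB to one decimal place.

SNR ≈ 6.02·N + 1.76 dB = 6.02·20 + 1.76 = 122.16 dB.

122.2 dB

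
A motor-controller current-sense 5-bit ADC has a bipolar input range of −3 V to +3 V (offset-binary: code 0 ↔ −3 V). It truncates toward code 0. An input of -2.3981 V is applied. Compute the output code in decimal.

LSB = 6 V / 32 = 187.500 mV.
(-2.3981 − (−3)) / 0.1875 = 3.210 LSBs.
So the output code is 3.

code 3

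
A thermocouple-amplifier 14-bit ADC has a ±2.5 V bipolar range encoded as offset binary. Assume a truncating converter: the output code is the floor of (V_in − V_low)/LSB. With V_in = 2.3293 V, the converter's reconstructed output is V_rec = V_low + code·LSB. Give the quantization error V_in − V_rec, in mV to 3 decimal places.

0.198 mV

Step size: 5 V ÷ 2^14 = 305.18 µV.
Scaled input = 15824.6502 LSBs, so code = 15824.
Reconstructed: 2.3291016 V.
Error = 2.3293 − 2.3291016 = 0.000198437 V = 0.198 mV.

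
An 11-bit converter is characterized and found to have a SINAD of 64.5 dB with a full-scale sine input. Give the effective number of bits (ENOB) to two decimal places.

ENOB = (SINAD − 1.76) / 6.02 = (64.5 − 1.76)/6.02 = 10.422.

10.42 bits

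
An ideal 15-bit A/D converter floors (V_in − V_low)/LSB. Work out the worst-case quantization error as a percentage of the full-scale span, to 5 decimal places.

0.00305 %

Truncating → worst-case error = 1 LSB = V_FS/2^15, so 100/32768 = 0.00305176 % of full scale.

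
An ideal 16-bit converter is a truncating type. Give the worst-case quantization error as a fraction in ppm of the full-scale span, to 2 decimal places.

15.26 ppm

Truncating → worst-case error = 1 LSB = V_FS/2^16, so 1e+06/65536 = 15.2588 ppm of full scale.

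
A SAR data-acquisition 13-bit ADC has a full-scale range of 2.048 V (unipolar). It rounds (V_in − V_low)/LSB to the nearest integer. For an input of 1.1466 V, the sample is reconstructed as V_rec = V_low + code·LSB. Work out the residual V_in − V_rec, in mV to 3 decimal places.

0.100 mV

LSB = 2.048/2^13 = 250.00 µV.
(1.1466 − 0)/0.00025 = 4586.4000; round gives code 4586.
V_rec = 0 + 4586·0.00025 = 1.1465 V.
Error = 1.1466 − 1.1465 = 0.0001 V = 0.100 mV.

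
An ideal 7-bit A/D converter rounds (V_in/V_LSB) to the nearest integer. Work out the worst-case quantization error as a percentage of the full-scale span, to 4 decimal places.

0.3906 %

Rounding → worst-case error = ½ LSB = V_FS/2^8, so 100/256 = 0.390625 % of full scale.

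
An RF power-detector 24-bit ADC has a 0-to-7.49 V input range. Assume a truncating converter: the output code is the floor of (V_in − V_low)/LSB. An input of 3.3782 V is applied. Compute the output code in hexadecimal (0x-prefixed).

With 16777216 levels over 7.49 V, one step is 0.45 µV.
Input sits at 7566994.805 steps above V_low.
⌊·⌋(7566994.805) = 7566994.
In hexadecimal (0x-prefixed): 0x737692.

code 0x737692 (decimal 7566994)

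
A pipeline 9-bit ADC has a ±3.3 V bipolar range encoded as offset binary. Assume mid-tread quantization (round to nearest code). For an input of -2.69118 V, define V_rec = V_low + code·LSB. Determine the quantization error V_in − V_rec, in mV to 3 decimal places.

2.961 mV

One LSB is 6.6 V / 512 = 12.891 mV.
Scaled input = 47.2297 LSBs, so code = 47.
Reconstructed: -2.6941406 V.
Error = -2.69118 − (−2.6941406) = 0.00296063 V = 2.961 mV.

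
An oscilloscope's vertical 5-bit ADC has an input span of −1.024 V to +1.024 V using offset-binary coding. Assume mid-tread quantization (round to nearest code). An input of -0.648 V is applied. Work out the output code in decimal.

code 6

Full-scale span = 2.048 V; LSB = 2.048/2^5 = 64.000 mV.
(V_in − V_low)/LSB = (-0.648 − (−1.024)) / 0.064 = 5.875.
Round → code 6.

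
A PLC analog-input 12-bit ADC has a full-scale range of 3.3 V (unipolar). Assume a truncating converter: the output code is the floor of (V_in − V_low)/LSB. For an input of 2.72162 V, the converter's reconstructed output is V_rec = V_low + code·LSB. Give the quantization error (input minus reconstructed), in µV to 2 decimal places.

LSB = 3.3/2^12 = 0.806 mV.
(2.72162 − 0)/0.000805664 = 3378.1077; ⌊·⌋ gives code 3378.
V_rec = 0 + 3378·0.000805664 = 2.7215332 V.
V_in − V_rec = 8.67969e-05 V = 86.80 µV.

86.80 µV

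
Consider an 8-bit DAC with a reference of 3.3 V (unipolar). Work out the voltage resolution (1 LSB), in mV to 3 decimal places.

12.891 mV

Full-scale span = 3.3 V.
LSB = 3.3 / 2^8 = 3.3 / 256 = 0.0128906 V = 12.891 mV.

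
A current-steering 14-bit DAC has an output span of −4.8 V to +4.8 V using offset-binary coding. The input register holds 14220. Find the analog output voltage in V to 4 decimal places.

3.5320 V

LSB = 9.6 V / 2^14 = 0.586 mV.
V_out = (−4.8) + 14220 × 0.000585937 V = 3.53203 V.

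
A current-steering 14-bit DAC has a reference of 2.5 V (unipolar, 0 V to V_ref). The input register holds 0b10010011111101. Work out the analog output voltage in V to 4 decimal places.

LSB = 2.5 V / 2^14 = 152.59 µV.
Code 0b10010011111101 = 9469 decimal.
V_out = 0 + 9469 × 0.000152588 V = 1.44485 V.

1.4449 V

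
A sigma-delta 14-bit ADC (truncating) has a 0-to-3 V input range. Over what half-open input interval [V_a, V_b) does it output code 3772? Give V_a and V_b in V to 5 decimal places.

LSB = 3/2^14 = 183.11 µV.
V_a = V_low + 3772·LSB = 0.690674 V; V_b = V_low + 3773·LSB = 0.690857 V.

[0.69067 V, 0.69086 V)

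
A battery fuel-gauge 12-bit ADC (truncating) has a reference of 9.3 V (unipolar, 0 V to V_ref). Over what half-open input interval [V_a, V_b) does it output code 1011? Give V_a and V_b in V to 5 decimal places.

[2.29548 V, 2.29775 V)

LSB = 9.3/2^12 = 2.271 mV.
V_a = V_low + 1011·LSB = 2.29548 V; V_b = V_low + 1012·LSB = 2.29775 V.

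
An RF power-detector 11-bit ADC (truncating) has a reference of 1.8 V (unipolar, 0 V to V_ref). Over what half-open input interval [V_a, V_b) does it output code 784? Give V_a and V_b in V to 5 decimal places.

LSB = 1.8/2^11 = 0.879 mV.
V_a = V_low + 784·LSB = 0.689063 V; V_b = V_low + 785·LSB = 0.689941 V.

[0.68906 V, 0.68994 V)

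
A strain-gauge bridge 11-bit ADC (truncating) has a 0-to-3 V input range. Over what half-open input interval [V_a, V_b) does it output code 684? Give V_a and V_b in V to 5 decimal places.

[1.00195 V, 1.00342 V)

LSB = 3/2^11 = 1.465 mV.
V_a = V_low + 684·LSB = 1.00195 V; V_b = V_low + 685·LSB = 1.00342 V.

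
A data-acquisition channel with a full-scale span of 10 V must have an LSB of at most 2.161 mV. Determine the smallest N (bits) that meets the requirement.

Number of steps required ≥ 10 V / 2.161 mV = 4627.49.
Need 2^N ≥ 4627.49; 2^12 = 4096, 2^13 = 8192.
Minimum N = 13.

13 bits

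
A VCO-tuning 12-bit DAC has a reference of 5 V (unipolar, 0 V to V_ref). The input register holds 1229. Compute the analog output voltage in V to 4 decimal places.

LSB = 5 V / 2^12 = 1.221 mV.
V_out = 0 + 1229 × 0.0012207 V = 1.50024 V.

1.5002 V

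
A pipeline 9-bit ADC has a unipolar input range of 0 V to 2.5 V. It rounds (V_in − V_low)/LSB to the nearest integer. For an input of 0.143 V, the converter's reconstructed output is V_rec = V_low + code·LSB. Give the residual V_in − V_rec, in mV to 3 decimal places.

One LSB is 2.5 V / 512 = 4.883 mV.
(0.143 − 0)/0.00488281 = 29.2864; round gives code 29.
V_rec = 0 + 29·0.00488281 = 0.14160156 V.
Error = 0.143 − 0.14160156 = 0.00139844 V = 1.398 mV.

1.398 mV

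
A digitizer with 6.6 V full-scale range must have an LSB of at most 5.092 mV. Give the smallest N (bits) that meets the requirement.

11 bits

Number of steps required ≥ 6.6 V / 5.092 mV = 1296.15.
Need 2^N ≥ 1296.15; 2^10 = 1024, 2^11 = 2048.
Minimum N = 11.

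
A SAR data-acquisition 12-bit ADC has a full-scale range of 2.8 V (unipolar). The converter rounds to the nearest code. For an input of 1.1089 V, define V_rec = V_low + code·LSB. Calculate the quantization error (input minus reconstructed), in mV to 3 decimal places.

Step size: 2.8 V ÷ 2^12 = 0.684 mV.
(1.1089 − 0)/0.000683594 = 1622.1623; round gives code 1622.
Code 1622 maps back to 0 + 1622×0.000683594 V = 1.1087891 V.
Error = 1.1089 − 1.1087891 = 0.000110938 V = 0.111 mV.

0.111 mV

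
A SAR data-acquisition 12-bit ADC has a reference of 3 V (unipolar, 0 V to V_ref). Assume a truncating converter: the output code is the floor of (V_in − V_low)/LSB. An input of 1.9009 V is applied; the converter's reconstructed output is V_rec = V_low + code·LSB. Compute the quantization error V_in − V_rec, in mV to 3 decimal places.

One LSB is 3 V / 4096 = 0.732 mV.
(1.9009 − 0)/0.000732422 = 2595.3621; ⌊·⌋ gives code 2595.
Code 2595 maps back to 0 + 2595×0.000732422 V = 1.9006348 V.
V_in − V_rec = 0.000265234 V = 0.265 mV.

0.265 mV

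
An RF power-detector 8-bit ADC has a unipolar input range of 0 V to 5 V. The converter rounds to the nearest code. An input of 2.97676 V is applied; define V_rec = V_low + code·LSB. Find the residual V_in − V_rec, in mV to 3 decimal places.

8.010 mV

One LSB is 5 V / 256 = 19.531 mV.
(V_in − V_low)/LSB = (2.97676 − 0)/0.0195312 = 152.4101 → code 152 (round).
V_rec = 0 + 152·0.0195312 = 2.96875 V.
Error = 2.97676 − 2.96875 = 0.00801 V = 8.010 mV.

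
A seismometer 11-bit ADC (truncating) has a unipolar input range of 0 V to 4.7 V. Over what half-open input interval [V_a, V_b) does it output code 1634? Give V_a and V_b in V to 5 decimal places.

[3.74990 V, 3.75220 V)

LSB = 4.7/2^11 = 2.295 mV.
V_a = V_low + 1634·LSB = 3.7499 V; V_b = V_low + 1635·LSB = 3.7522 V.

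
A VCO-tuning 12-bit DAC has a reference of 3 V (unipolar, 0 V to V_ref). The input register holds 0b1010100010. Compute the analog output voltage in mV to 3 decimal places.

493.652 mV

LSB = 3 V / 2^12 = 0.732 mV.
Code 0b1010100010 = 674 decimal.
V_out = 0 + 674 × 0.000732422 V = 0.493652 V.
= 493.652 mV.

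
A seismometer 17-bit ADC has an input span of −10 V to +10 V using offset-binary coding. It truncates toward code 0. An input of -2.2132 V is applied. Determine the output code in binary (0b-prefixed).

With 131072 levels over 20 V, one step is 152.59 µV.
Input sits at 51031.572 steps above V_low.
⌊·⌋(51031.572) = 51031.
In binary (0b-prefixed): 0b1100011101010111.

code 0b1100011101010111 (decimal 51031)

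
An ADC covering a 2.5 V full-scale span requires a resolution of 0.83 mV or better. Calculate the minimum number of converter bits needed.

12 bits

Number of steps required ≥ 2.5 V / 0.83 mV = 3012.05.
Need 2^N ≥ 3012.05; 2^11 = 2048, 2^12 = 4096.
Minimum N = 12.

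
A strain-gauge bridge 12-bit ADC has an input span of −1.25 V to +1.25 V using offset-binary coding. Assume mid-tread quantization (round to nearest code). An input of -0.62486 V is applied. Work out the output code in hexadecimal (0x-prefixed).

Full-scale span = 2.5 V; LSB = 2.5/2^12 = 0.610 mV.
Input sits at 1024.229 steps above V_low.
Round → code 1024.
In hexadecimal (0x-prefixed): 0x400.

code 0x400 (decimal 1024)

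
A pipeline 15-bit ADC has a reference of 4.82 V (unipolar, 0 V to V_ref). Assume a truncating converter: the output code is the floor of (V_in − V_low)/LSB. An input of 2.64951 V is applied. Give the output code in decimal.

With 32768 levels over 4.82 V, one step is 147.09 µV.
(2.64951 − 0) / 0.000147095 = 18012.270 LSBs.
Floor → code 18012.

code 18012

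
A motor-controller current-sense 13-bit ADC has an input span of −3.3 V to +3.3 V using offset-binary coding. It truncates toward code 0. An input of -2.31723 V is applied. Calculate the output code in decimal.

code 1219

Full-scale span = 6.6 V; LSB = 6.6/2^13 = 0.806 mV.
Input sits at 1219.826 steps above V_low.
So the output code is 1219.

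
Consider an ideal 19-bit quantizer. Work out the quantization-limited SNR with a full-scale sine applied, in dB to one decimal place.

SNR ≈ 6.02·N + 1.76 dB = 6.02·19 + 1.76 = 116.14 dB.

116.1 dB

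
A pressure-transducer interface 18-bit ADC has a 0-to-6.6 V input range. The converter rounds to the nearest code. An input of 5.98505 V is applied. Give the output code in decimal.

With 262144 levels over 6.6 V, one step is 25.18 µV.
(V_in − V_low)/LSB = (5.98505 − 0) / 2.5177e-05 = 237718.931.
Round → code 237719.

code 237719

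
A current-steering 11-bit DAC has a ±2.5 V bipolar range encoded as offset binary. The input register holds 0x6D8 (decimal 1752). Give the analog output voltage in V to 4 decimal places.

LSB = 5 V / 2^11 = 2.441 mV.
Code 0x6D8 = 1752 decimal.
V_out = (−2.5) + 1752 × 0.00244141 V = 1.77734 V.

1.7773 V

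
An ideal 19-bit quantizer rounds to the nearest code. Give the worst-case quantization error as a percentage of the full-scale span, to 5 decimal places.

0.00010 %

Rounding → worst-case error = ½ LSB = V_FS/2^20, so 100/1048576 = 9.53674e-05 % of full scale.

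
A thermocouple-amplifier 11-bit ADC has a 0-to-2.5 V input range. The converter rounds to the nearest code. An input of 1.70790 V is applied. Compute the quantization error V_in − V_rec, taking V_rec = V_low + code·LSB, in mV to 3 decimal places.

One LSB is 2.5 V / 2048 = 1.221 mV.
Scaled input = 1399.1117 LSBs, so code = 1399.
Reconstructed: 1.7077637 V.
Difference: 0.000136328 V → 0.136 mV.

0.136 mV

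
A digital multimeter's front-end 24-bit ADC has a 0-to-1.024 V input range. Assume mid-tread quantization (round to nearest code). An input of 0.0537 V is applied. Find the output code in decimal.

code 879821

Full-scale span = 1.024 V; LSB = 1.024/2^24 = 0.06 µV.
(V_in − V_low)/LSB = (0.0537 − 0) / 6.10352e-08 = 879820.800.
round(879820.800) = 879821.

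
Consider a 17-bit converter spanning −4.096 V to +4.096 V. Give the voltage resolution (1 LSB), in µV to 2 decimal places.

Full-scale span = 8.192 V.
LSB = 8.192 / 2^17 = 8.192 / 131072 = 6.25e-05 V = 62.50 µV.

62.50 µV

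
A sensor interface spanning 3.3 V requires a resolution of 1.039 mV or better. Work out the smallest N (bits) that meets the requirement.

12 bits

Number of steps required ≥ 3.3 V / 1.039 mV = 3176.13.
Need 2^N ≥ 3176.13; 2^11 = 2048, 2^12 = 4096.
Minimum N = 12.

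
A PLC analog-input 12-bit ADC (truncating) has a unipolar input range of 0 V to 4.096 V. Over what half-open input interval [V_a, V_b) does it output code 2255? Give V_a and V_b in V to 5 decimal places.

[2.25500 V, 2.25600 V)

LSB = 4.096/2^12 = 1.000 mV.
V_a = V_low + 2255·LSB = 2.255 V; V_b = V_low + 2256·LSB = 2.256 V.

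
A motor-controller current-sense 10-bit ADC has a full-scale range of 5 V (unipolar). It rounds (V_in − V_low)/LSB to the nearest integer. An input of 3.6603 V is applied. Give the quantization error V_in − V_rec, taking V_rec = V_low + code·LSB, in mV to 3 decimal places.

LSB = 5/2^10 = 4.883 mV.
(3.6603 − 0)/0.00488281 = 749.6294; round gives code 750.
Code 750 maps back to 0 + 750×0.00488281 V = 3.6621094 V.
V_in − V_rec = -0.00180938 V = -1.809 mV.

-1.809 mV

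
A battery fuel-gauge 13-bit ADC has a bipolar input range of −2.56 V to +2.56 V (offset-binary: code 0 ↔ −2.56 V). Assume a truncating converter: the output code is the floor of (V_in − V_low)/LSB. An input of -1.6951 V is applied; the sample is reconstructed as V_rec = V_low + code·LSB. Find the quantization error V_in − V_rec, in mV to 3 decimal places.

0.525 mV

One LSB is 5.12 V / 8192 = 0.625 mV.
(V_in − V_low)/LSB = (-1.6951 − (−2.56))/0.000625 = 1383.8400 → code 1383 (floor).
Code 1383 maps back to (−2.56) + 1383×0.000625 V = -1.695625 V.
V_in − V_rec = 0.000525 V = 0.525 mV.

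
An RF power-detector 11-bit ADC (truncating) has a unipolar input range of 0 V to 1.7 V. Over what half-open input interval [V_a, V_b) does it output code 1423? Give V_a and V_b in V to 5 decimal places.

[1.18120 V, 1.18203 V)

LSB = 1.7/2^11 = 0.830 mV.
V_a = V_low + 1423·LSB = 1.1812 V; V_b = V_low + 1424·LSB = 1.18203 V.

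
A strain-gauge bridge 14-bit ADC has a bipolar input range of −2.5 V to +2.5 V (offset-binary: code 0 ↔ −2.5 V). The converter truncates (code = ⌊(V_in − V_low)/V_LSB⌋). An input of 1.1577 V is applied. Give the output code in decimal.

code 11985

Full-scale span = 5 V; LSB = 5/2^14 = 305.18 µV.
(1.1577 − (−2.5)) / 0.000305176 = 11985.551 LSBs.
Floor → code 11985.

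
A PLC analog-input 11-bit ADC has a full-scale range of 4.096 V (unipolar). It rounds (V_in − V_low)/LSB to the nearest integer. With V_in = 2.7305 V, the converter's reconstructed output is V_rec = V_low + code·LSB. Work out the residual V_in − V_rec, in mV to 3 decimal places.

LSB = 4.096/2^11 = 2.000 mV.
(2.7305 − 0)/0.002 = 1365.2500; round gives code 1365.
V_rec = 0 + 1365·0.002 = 2.73 V.
V_in − V_rec = 0.0005 V = 0.500 mV.

0.500 mV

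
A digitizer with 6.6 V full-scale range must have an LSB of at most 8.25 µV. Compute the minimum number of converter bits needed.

Number of steps required ≥ 6.6 V / 8.25 µV = 800000.00.
Need 2^N ≥ 800000.00; 2^19 = 524288, 2^20 = 1048576.
Minimum N = 20.

20 bits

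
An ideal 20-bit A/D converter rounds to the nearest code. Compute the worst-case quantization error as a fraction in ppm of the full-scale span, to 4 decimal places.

0.4768 ppm

Rounding → worst-case error = ½ LSB = V_FS/2^21, so 1e+06/2097152 = 0.476837 ppm of full scale.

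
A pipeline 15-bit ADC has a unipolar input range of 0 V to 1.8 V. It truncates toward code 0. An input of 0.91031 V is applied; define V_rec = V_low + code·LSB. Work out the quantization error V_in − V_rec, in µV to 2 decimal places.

37.78 µV

Step size: 1.8 V ÷ 2^15 = 54.93 µV.
(V_in − V_low)/LSB = (0.91031 − 0)/5.49316e-05 = 16571.6878 → code 16571 (floor).
Code 16571 maps back to 0 + 16571×5.49316e-05 V = 0.91027222 V.
V_in − V_rec = 3.77832e-05 V = 37.78 µV.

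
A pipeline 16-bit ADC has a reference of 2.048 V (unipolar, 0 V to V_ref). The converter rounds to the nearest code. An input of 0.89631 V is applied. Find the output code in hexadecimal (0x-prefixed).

With 65536 levels over 2.048 V, one step is 31.25 µV.
(0.89631 − 0) / 3.125e-05 = 28681.920 LSBs.
So the output code is 28682.
In hexadecimal (0x-prefixed): 0x700A.

code 0x700A (decimal 28682)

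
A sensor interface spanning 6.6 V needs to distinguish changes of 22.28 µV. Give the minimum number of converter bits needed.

Number of steps required ≥ 6.6 V / 22.28 µV = 296229.80.
Need 2^N ≥ 296229.80; 2^18 = 262144, 2^19 = 524288.
Minimum N = 19.

19 bits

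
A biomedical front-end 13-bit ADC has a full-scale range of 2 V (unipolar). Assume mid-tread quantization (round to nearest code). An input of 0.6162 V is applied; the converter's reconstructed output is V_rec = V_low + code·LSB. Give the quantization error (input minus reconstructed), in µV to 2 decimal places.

-10.94 µV

Step size: 2 V ÷ 2^13 = 244.14 µV.
(0.6162 − 0)/0.000244141 = 2523.9552; round gives code 2524.
Reconstructed: 0.61621094 V.
V_in − V_rec = -1.09375e-05 V = -10.94 µV.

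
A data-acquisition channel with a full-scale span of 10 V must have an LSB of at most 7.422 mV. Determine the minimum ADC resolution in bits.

11 bits

Number of steps required ≥ 10 V / 7.422 mV = 1347.35.
Need 2^N ≥ 1347.35; 2^10 = 1024, 2^11 = 2048.
Minimum N = 11.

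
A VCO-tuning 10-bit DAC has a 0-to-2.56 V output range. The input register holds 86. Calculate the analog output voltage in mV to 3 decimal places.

LSB = 2.56 V / 2^10 = 2.500 mV.
V_out = 0 + 86 × 0.0025 V = 0.215 V.
= 215.000 mV.

215.000 mV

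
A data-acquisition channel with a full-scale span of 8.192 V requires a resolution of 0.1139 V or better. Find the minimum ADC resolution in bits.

7 bits

Number of steps required ≥ 8.192 V / 0.1139 V = 71.92.
Need 2^N ≥ 71.92; 2^6 = 64, 2^7 = 128.
Minimum N = 7.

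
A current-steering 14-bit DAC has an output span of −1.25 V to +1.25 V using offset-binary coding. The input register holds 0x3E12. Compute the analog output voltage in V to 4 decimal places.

1.1746 V

LSB = 2.5 V / 2^14 = 152.59 µV.
Code 0x3E12 = 15890 decimal.
V_out = (−1.25) + 15890 × 0.000152588 V = 1.17462 V.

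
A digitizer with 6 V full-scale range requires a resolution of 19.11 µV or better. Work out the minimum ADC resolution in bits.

19 bits

Number of steps required ≥ 6 V / 19.11 µV = 313971.74.
Need 2^N ≥ 313971.74; 2^18 = 262144, 2^19 = 524288.
Minimum N = 19.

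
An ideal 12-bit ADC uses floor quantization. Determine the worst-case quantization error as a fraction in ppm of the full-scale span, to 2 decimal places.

Truncating → worst-case error = 1 LSB = V_FS/2^12, so 1e+06/4096 = 244.141 ppm of full scale.

244.14 ppm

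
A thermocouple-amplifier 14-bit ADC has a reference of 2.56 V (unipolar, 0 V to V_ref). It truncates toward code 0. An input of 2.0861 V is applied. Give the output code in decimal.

LSB = 2.56 V / 16384 = 156.25 µV.
(2.0861 − 0) / 0.00015625 = 13351.040 LSBs.
So the output code is 13351.

code 13351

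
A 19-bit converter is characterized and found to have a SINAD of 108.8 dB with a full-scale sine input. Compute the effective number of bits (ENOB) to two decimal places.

ENOB = (SINAD − 1.76) / 6.02 = (108.8 − 1.76)/6.02 = 17.781.

17.78 bits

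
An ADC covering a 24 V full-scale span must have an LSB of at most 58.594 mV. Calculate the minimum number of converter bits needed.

9 bits

Number of steps required ≥ 24 V / 58.594 mV = 409.60.
Need 2^N ≥ 409.60; 2^8 = 256, 2^9 = 512.
Minimum N = 9.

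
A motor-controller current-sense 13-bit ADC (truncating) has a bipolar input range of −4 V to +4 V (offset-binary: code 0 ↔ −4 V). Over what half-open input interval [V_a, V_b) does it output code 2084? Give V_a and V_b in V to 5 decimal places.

LSB = 8/2^13 = 0.977 mV.
V_a = V_low + 2084·LSB = -1.96484 V; V_b = V_low + 2085·LSB = -1.96387 V.

[-1.96484 V, -1.96387 V)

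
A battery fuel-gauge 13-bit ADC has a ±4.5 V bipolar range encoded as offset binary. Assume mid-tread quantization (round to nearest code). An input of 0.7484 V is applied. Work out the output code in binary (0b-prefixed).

With 8192 levels over 9 V, one step is 1.099 mV.
Input sits at 4777.210 steps above V_low.
Round → code 4777.
In binary (0b-prefixed): 0b1001010101001.

code 0b1001010101001 (decimal 4777)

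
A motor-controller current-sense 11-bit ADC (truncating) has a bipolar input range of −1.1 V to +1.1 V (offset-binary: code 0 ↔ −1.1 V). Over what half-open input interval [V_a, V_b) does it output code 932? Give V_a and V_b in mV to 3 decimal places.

[-98.828 mV, -97.754 mV)

LSB = 2.2/2^11 = 1.074 mV.
V_a = V_low + 932·LSB = -0.0988281 V; V_b = V_low + 933·LSB = -0.0977539 V.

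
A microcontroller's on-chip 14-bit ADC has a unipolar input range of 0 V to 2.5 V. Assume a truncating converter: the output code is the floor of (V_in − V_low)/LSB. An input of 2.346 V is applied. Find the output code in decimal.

Full-scale span = 2.5 V; LSB = 2.5/2^14 = 152.59 µV.
(2.346 − 0) / 0.000152588 = 15374.746 LSBs.
So the output code is 15374.

code 15374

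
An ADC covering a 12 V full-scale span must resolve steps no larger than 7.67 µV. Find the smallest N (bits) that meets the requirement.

21 bits

Number of steps required ≥ 12 V / 7.67 µV = 1564537.16.
Need 2^N ≥ 1564537.16; 2^20 = 1048576, 2^21 = 2097152.
Minimum N = 21.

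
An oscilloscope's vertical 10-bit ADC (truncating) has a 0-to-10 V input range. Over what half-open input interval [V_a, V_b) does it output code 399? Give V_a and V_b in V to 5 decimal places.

[3.89648 V, 3.90625 V)

LSB = 10/2^10 = 9.766 mV.
V_a = V_low + 399·LSB = 3.89648 V; V_b = V_low + 400·LSB = 3.90625 V.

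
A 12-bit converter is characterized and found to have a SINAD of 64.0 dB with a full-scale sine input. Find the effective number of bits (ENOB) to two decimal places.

10.34 bits

ENOB = (SINAD − 1.76) / 6.02 = (64.0 − 1.76)/6.02 = 10.339.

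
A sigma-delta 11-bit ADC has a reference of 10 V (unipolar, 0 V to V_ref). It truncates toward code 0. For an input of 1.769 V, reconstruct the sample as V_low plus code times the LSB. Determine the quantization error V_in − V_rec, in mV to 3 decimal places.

1.422 mV

LSB = 10/2^11 = 4.883 mV.
(1.769 − 0)/0.00488281 = 362.2912; ⌊·⌋ gives code 362.
Reconstructed: 1.7675781 V.
V_in − V_rec = 0.00142187 V = 1.422 mV.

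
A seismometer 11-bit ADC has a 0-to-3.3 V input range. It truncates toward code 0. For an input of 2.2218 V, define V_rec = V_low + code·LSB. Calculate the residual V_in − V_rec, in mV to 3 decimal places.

One LSB is 3.3 V / 2048 = 1.611 mV.
(V_in − V_low)/LSB = (2.2218 − 0)/0.00161133 = 1378.8625 → code 1378 (floor).
V_rec = 0 + 1378·0.00161133 = 2.2204102 V.
Difference: 0.00138984 V → 1.390 mV.

1.390 mV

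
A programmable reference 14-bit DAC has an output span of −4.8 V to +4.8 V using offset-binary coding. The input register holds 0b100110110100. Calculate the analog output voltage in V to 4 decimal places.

-3.3445 V

LSB = 9.6 V / 2^14 = 0.586 mV.
Code 0b100110110100 = 2484 decimal.
V_out = (−4.8) + 2484 × 0.000585937 V = -3.34453 V.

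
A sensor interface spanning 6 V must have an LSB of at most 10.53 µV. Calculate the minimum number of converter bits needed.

20 bits

Number of steps required ≥ 6 V / 10.53 µV = 569800.57.
Need 2^N ≥ 569800.57; 2^19 = 524288, 2^20 = 1048576.
Minimum N = 20.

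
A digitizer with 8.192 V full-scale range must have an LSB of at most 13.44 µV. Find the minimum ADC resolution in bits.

Number of steps required ≥ 8.192 V / 13.44 µV = 609523.81.
Need 2^N ≥ 609523.81; 2^19 = 524288, 2^20 = 1048576.
Minimum N = 20.

20 bits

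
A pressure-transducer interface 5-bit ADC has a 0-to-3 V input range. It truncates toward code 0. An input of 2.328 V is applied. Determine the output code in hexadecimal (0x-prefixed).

LSB = 3 V / 32 = 93.750 mV.
(2.328 − 0) / 0.09375 = 24.832 LSBs.
Floor → code 24.
In hexadecimal (0x-prefixed): 0x18.

code 0x18 (decimal 24)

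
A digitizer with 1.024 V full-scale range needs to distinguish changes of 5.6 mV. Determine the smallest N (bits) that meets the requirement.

Number of steps required ≥ 1.024 V / 5.6 mV = 182.86.
Need 2^N ≥ 182.86; 2^7 = 128, 2^8 = 256.
Minimum N = 8.

8 bits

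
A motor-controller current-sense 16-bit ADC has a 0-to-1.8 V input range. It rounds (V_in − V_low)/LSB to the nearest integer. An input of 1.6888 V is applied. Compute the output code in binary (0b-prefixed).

code 0b1111000000101111 (decimal 61487)

LSB = 1.8 V / 65536 = 27.47 µV.
(1.6888 − 0) / 2.74658e-05 = 61487.332 LSBs.
Round → code 61487.
In binary (0b-prefixed): 0b1111000000101111.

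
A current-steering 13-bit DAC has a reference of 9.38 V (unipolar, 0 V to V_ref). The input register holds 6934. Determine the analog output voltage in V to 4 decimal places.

7.9396 V

LSB = 9.38 V / 2^13 = 1.145 mV.
V_out = 0 + 6934 × 0.00114502 V = 7.93957 V.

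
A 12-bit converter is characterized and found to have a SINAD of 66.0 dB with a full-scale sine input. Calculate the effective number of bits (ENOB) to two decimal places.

10.67 bits

ENOB = (SINAD − 1.76) / 6.02 = (66.0 − 1.76)/6.02 = 10.671.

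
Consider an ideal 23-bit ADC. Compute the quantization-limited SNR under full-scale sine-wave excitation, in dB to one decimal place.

140.2 dB

SNR ≈ 6.02·N + 1.76 dB = 6.02·23 + 1.76 = 140.22 dB.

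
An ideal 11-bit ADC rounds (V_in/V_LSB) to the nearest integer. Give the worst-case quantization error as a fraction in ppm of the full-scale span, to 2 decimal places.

Rounding → worst-case error = ½ LSB = V_FS/2^12, so 1e+06/4096 = 244.141 ppm of full scale.

244.14 ppm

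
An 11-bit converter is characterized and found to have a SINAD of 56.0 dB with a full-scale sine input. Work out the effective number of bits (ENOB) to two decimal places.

ENOB = (SINAD − 1.76) / 6.02 = (56.0 − 1.76)/6.02 = 9.010.

9.01 bits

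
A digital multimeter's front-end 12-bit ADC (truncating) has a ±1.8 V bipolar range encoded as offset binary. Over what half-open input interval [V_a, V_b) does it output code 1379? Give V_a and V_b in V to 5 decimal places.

LSB = 3.6/2^12 = 0.879 mV.
V_a = V_low + 1379·LSB = -0.587988 V; V_b = V_low + 1380·LSB = -0.587109 V.

[-0.58799 V, -0.58711 V)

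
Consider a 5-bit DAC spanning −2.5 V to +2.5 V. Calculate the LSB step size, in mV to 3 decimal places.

156.250 mV

Full-scale span = 5 V.
LSB = 5 / 2^5 = 5 / 32 = 0.15625 V = 156.250 mV.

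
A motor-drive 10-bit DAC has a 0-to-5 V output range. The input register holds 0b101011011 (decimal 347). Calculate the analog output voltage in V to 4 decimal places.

1.6943 V

LSB = 5 V / 2^10 = 4.883 mV.
Code 0b101011011 = 347 decimal.
V_out = 0 + 347 × 0.00488281 V = 1.69434 V.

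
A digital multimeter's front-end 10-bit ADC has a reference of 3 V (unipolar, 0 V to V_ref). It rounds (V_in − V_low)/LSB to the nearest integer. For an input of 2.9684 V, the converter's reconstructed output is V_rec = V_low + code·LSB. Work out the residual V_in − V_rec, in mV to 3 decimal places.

Step size: 3 V ÷ 2^10 = 2.930 mV.
(2.9684 − 0)/0.00292969 = 1013.2139; round gives code 1013.
Code 1013 maps back to 0 + 1013×0.00292969 V = 2.9677734 V.
V_in − V_rec = 0.000626562 V = 0.627 mV.

0.627 mV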